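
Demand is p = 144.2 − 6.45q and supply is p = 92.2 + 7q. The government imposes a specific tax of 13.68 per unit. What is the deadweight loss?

Competitive equilibrium: 144.2 − 6.45q = 92.2 + 7q → q* = 3.8662, p* = 119.2632.
With the tax, the buyer price exceeds the seller price by 13.68: (144.2 − 6.45q) − (92.2 + 7q) = 13.68 → q' = 2.8491.
Δq = 3.8662 − 2.8491 = 1.0171; the wedge equals the tax, 13.68.
The triangle = ½ × 1.0171 × 13.68 = 6.96.

6.96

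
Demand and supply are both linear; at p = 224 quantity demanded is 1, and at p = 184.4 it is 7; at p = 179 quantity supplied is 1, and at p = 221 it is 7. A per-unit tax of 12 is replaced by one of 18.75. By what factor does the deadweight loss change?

Demand slope = (184.4 − 224)/(7 − 1) = −6.6, so p = 230.6 − 6.6q.
Supply slope = (221 − 179)/(7 − 1) = 7, so p = 172 + 7q.
Competitive equilibrium: 230.6 − 6.6q = 172 + 7q → q* = 4.3088, p* = 202.1618.
For a per-unit tax t: Δq = t/13.6, so DWL = ½·t·(t/13.6) = t²/27.2.
At t = 12: DWL = 5.294. At t = 18.75: DWL = 12.925.
Ratio = (18.75/12)² = 2.441.

2.441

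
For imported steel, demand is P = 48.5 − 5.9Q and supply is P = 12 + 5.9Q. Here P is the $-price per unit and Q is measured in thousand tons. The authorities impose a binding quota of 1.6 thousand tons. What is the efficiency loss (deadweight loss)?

$13.16 thousand

Competitive equilibrium: 48.5 − 5.9Q = 12 + 5.9Q → Q* = 3.0932, P* = 30.25.
At Q = 1.6: demand price = 48.5 − 5.9·1.6 = 39.06; supply price = 12 + 5.9·1.6 = 21.44.
ΔQ = 3.0932 − 1.6 = 1.4932; wedge = 39.06 − 21.44 = 17.62.
DWL = ½ × 1.4932 × 17.62 = $13.16 thousand.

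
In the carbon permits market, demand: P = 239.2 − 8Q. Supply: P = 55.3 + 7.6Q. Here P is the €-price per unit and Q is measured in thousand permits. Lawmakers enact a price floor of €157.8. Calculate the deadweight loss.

€20.31 thousand

Competitive equilibrium: 239.2 − 8Q = 55.3 + 7.6Q → Q* = 11.7885, P* = 144.8923.
At the floor P = 157.8, quantity demanded = (239.2 − 157.8)/8 = 10.175.
Sellers' marginal cost at Q' = 10.175: 55.3 + 7.6·10.175 = 132.63.
ΔQ = 11.7885 − 10.175 = 1.6135; wedge = 157.8 − 132.63 = 25.17.
DWL = ½ × 1.6135 × 25.17 = €20.31 thousand.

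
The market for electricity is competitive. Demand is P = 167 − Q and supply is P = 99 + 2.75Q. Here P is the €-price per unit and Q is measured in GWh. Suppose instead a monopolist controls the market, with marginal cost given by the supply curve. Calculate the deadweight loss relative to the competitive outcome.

Competitive equilibrium: 167 − Q = 99 + 2.75Q → Q* = 18.1333, P* = 148.8667.
Marginal revenue: MR = 167 − 2Q. Set MR = MC: 167 − 2Q = 99 + 2.75Q → Q_m = 14.3158.
Price P_m = 167 − 1·14.3158 = 152.6842; MC(Q_m) = 99 + 2.75·14.3158 = 138.3685.
Competitive Q* = 18.1333, so ΔQ = 3.8175; wedge = 152.6842 − 138.3685 = 14.3157.
Welfare loss = ½ × 3.8175 × 14.3157 = €27.33.

€27.33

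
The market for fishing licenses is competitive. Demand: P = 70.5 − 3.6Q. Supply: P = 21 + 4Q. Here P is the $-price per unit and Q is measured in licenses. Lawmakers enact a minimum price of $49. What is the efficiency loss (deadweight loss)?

$1.11

Competitive equilibrium: 70.5 − 3.6Q = 21 + 4Q → Q* = 6.5132, P* = 47.0526.
At the floor P = 49, quantity demanded = (70.5 − 49)/3.6 = 5.9722.
Sellers' marginal cost at Q' = 5.9722: 21 + 4·5.9722 = 44.8888.
ΔQ = 6.5132 − 5.9722 = 0.541; wedge = 49 − 44.8888 = 4.1112.
DWL = ½ × 0.541 × 4.1112 = $1.11.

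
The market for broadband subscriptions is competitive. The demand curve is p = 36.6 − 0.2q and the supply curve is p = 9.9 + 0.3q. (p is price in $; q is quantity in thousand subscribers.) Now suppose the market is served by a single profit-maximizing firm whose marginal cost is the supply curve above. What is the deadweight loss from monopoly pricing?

Competitive equilibrium: 36.6 − 0.2q = 9.9 + 0.3q → q* = 53.4, p* = 25.92.
Marginal revenue: MR = 36.6 − 0.4q. Set MR = MC: 36.6 − 0.4q = 9.9 + 0.3q → q_m = 38.14286.
Price p_m = 36.6 − 0.2·38.14286 = 28.97143; MC(q_m) = 9.9 + 0.3·38.14286 = 21.34286.
Competitive q* = 53.4, so Δq = 15.25714; wedge = 28.97143 − 21.34286 = 7.62857.
Welfare loss = ½ × 15.25714 × 7.62857 = $58.20 thousand.

$58.20 thousand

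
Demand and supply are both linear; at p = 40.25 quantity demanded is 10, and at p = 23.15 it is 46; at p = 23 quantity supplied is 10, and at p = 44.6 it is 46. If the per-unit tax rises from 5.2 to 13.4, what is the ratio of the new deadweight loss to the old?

Demand slope = (23.15 − 40.25)/(46 − 10) = −0.475, so p = 45 − 0.475q.
Supply slope = (44.6 − 23)/(46 − 10) = 0.6, so p = 17 + 0.6q.
Competitive equilibrium: 45 − 0.475q = 17 + 0.6q → q* = 26.0465, p* = 32.6279.
For a per-unit tax t: Δq = t/1.075, so DWL = ½·t·(t/1.075) = t²/2.15.
At t = 5.2: DWL = 12.577. At t = 13.4: DWL = 83.516.
Ratio = (13.4/5.2)² = 6.641.

6.641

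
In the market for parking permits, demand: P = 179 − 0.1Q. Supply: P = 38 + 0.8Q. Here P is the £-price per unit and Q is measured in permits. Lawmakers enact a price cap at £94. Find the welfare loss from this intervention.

£3380

Competitive equilibrium: 179 − 0.1Q = 38 + 0.8Q → Q* = 156.6667, P* = 163.3333.
At the ceiling P = 94, quantity supplied = (94 − 38)/0.8 = 70.
Willingness to pay at Q' = 70: 179 − 0.1·70 = 172.
ΔQ = 156.6667 − 70 = 86.6667; wedge = 172 − 94 = 78.
The triangle = ½ × 86.6667 × 78 = £3380.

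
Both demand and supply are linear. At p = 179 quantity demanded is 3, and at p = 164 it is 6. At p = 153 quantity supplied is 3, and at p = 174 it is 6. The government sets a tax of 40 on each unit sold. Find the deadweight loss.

Demand slope = (164 − 179)/(6 − 3) = −5, so p = 194 − 5q.
Supply slope = (174 − 153)/(6 − 3) = 7, so p = 132 + 7q.
Competitive equilibrium: 194 − 5q = 132 + 7q → q* = 5.1667, p* = 168.1667.
With the tax, the buyer price exceeds the seller price by 40: (194 − 5q) − (132 + 7q) = 40 → q' = 1.8333.
Δq = 5.1667 − 1.8333 = 3.3334; the wedge equals the tax, 40.
DWL = ½ × 3.3334 × 40 = 66.67.

66.67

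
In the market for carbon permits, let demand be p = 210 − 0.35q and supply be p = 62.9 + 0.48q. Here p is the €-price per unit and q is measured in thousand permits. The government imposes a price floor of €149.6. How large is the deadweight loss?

€9 thousand

Competitive equilibrium: 210 − 0.35q = 62.9 + 0.48q → q* = 177.2289, p* = 147.9699.
At the floor p = 149.6, quantity demanded = (210 − 149.6)/0.35 = 172.5714.
Sellers' marginal cost at q' = 172.5714: 62.9 + 0.48·172.5714 = 145.7343.
Δq = 177.2289 − 172.5714 = 4.6575; wedge = 149.6 − 145.7343 = 3.8657.
Welfare loss = ½ × 4.6575 × 3.8657 = €9 thousand.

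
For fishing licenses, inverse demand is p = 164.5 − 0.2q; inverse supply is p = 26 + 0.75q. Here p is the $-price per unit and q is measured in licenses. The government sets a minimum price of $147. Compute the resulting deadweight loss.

$1613.89

Competitive equilibrium: 164.5 − 0.2q = 26 + 0.75q → q* = 145.7895, p* = 135.3421.
At the floor p = 147, quantity demanded = (164.5 − 147)/0.2 = 87.5.
Sellers' marginal cost at q' = 87.5: 26 + 0.75·87.5 = 91.625.
Δq = 145.7895 − 87.5 = 58.2895; wedge = 147 − 91.625 = 55.375.
The triangle = ½ × 58.2895 × 55.375 = $1613.89.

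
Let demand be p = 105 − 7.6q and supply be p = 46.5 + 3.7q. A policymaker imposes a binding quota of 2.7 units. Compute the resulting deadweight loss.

34.67

Competitive equilibrium: 105 − 7.6q = 46.5 + 3.7q → q* = 5.177, p* = 65.6549.
At q = 2.7: demand price = 105 − 7.6·2.7 = 84.48; supply price = 46.5 + 3.7·2.7 = 56.49.
Δq = 5.177 − 2.7 = 2.477; wedge = 84.48 − 56.49 = 27.99.
The triangle = ½ × 2.477 × 27.99 = 34.67.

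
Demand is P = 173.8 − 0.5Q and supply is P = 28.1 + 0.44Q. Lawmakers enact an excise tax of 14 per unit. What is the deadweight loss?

104.26

Competitive equilibrium: 173.8 − 0.5Q = 28.1 + 0.44Q → Q* = 155, P* = 96.3.
With the tax, the buyer price exceeds the seller price by 14: (173.8 − 0.5Q) − (28.1 + 0.44Q) = 14 → Q' = 140.1064.
ΔQ = 155 − 140.1064 = 14.8936; the wedge equals the tax, 14.
The triangle = ½ × 14.8936 × 14 = 104.26.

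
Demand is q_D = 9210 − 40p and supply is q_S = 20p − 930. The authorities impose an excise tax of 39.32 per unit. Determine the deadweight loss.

10307.08

In inverse form: demand p = 230.25 − 0.025q, supply p = 46.5 + 0.05q.
Competitive equilibrium: 230.25 − 0.025q = 46.5 + 0.05q → q* = 2450, p* = 169.
With the tax, the buyer price exceeds the seller price by 39.32: (230.25 − 0.025q) − (46.5 + 0.05q) = 39.32 → q' = 1925.7333.
Δq = 2450 − 1925.7333 = 524.2667; the wedge equals the tax, 39.32.
The triangle = ½ × 524.2667 × 39.32 = 10307.08.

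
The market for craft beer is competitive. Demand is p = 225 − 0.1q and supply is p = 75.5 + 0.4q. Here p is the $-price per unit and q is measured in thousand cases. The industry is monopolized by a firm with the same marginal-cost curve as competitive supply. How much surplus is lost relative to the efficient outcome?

Competitive equilibrium: 225 − 0.1q = 75.5 + 0.4q → q* = 299, p* = 195.1.
Marginal revenue: MR = 225 − 0.2q. Set MR = MC: 225 − 0.2q = 75.5 + 0.4q → q_m = 249.1667.
Price p_m = 225 − 0.1·249.1667 = 200.0833; MC(q_m) = 75.5 + 0.4·249.1667 = 175.1667.
Competitive q* = 299, so Δq = 49.8333; wedge = 200.0833 − 175.1667 = 24.9166.
Welfare loss = ½ × 49.8333 × 24.9166 = $620.84 thousand.

$620.84 thousand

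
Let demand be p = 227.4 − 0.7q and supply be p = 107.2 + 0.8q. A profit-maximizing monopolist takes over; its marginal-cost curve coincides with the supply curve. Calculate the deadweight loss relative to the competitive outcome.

Competitive equilibrium: 227.4 − 0.7q = 107.2 + 0.8q → q* = 80.1333, p* = 171.3067.
Marginal revenue: MR = 227.4 − 1.4q. Set MR = MC: 227.4 − 1.4q = 107.2 + 0.8q → q_m = 54.6364.
Price p_m = 227.4 − 0.7·54.6364 = 189.1545; MC(q_m) = 107.2 + 0.8·54.6364 = 150.9091.
Competitive q* = 80.1333, so Δq = 25.4969; wedge = 189.1545 − 150.9091 = 38.2454.
DWL = ½ × 25.4969 × 38.2454 = 487.57.

487.57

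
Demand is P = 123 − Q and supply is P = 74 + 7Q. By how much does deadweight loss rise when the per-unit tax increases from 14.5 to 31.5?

48.875

Competitive equilibrium: 123 − Q = 74 + 7Q → Q* = 6.125, P* = 116.875.
For a per-unit tax t: ΔQ = t/8, so DWL = ½·t·(t/8) = t²/16.
At t = 14.5: DWL = 13.141. At t = 31.5: DWL = 62.016.
Increase = 62.016 − 13.141 = 48.875.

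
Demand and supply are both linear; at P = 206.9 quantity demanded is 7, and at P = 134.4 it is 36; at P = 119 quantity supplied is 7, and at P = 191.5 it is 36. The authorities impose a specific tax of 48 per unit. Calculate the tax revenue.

719.04

Demand slope = (134.4 − 206.9)/(36 − 7) = −2.5, so P = 224.4 − 2.5Q.
Supply slope = (191.5 − 119)/(36 − 7) = 2.5, so P = 101.5 + 2.5Q.
Competitive equilibrium: 224.4 − 2.5Q = 101.5 + 2.5Q → Q* = 24.58, P* = 162.95.
With the tax, the buyer price exceeds the seller price by 48: (224.4 − 2.5Q) − (101.5 + 2.5Q) = 48 → Q' = 14.98.
Tax revenue = 48 × 14.98 = 719.04.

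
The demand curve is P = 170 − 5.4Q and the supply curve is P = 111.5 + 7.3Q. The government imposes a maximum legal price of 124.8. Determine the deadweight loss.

Competitive equilibrium: 170 − 5.4Q = 111.5 + 7.3Q → Q* = 4.6063, P* = 145.126.
At the ceiling P = 124.8, quantity supplied = (124.8 − 111.5)/7.3 = 1.8219.
Willingness to pay at Q' = 1.8219: 170 − 5.4·1.8219 = 160.1617.
ΔQ = 4.6063 − 1.8219 = 2.7844; wedge = 160.1617 − 124.8 = 35.3617.
Welfare loss = ½ × 2.7844 × 35.3617 = 49.23.

49.23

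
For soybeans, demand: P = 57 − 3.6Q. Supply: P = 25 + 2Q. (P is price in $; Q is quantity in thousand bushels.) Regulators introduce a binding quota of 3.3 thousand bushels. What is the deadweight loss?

$16.32 thousand

Competitive equilibrium: 57 − 3.6Q = 25 + 2Q → Q* = 5.7143, P* = 36.4286.
At Q = 3.3: demand price = 57 − 3.6·3.3 = 45.12; supply price = 25 + 2·3.3 = 31.6.
ΔQ = 5.7143 − 3.3 = 2.4143; wedge = 45.12 − 31.6 = 13.52.
Welfare loss = ½ × 2.4143 × 13.52 = $16.32 thousand.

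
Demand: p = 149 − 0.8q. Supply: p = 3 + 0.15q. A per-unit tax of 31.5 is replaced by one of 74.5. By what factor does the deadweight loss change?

5.594

Competitive equilibrium: 149 − 0.8q = 3 + 0.15q → q* = 153.6842, p* = 26.0526.
For a per-unit tax t: Δq = t/0.95, so DWL = ½·t·(t/0.95) = t²/1.9.
At t = 31.5: DWL = 522.237. At t = 74.5: DWL = 2921.184.
Ratio = (74.5/31.5)² = 5.594.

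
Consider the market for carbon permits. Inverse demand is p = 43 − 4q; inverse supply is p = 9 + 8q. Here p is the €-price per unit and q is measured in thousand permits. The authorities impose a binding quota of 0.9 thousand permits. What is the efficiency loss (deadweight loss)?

€22.43 thousand

Competitive equilibrium: 43 − 4q = 9 + 8q → q* = 2.8333, p* = 31.6667.
At q = 0.9: demand price = 43 − 4·0.9 = 39.4; supply price = 9 + 8·0.9 = 16.2.
Δq = 2.8333 − 0.9 = 1.9333; wedge = 39.4 − 16.2 = 23.2.
Deadweight loss = ½ × 1.9333 × 23.2 = €22.43 thousand.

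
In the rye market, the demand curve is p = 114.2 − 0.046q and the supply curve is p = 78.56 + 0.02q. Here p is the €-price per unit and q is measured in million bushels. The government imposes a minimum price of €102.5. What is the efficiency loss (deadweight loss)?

Competitive equilibrium: 114.2 − 0.046q = 78.56 + 0.02q → q* = 540, p* = 89.36.
At the floor p = 102.5, quantity demanded = (114.2 − 102.5)/0.046 = 254.34783.
Sellers' marginal cost at q' = 254.34783: 78.56 + 0.02·254.34783 = 83.64696.
Δq = 540 − 254.34783 = 285.65217; wedge = 102.5 − 83.64696 = 18.85304.
The triangle = ½ × 285.65217 × 18.85304 = €2692.71 million.

€2692.71 million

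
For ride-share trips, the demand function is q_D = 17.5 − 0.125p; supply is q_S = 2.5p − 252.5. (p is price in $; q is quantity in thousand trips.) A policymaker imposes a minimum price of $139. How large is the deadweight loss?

In inverse form: demand p = 140 − 8q, supply p = 101 + 0.4q.
Competitive equilibrium: 140 − 8q = 101 + 0.4q → q* = 4.6429, p* = 102.8571.
At the floor p = 139, quantity demanded = (140 − 139)/8 = 0.125.
Sellers' marginal cost at q' = 0.125: 101 + 0.4·0.125 = 101.05.
Δq = 4.6429 − 0.125 = 4.5179; wedge = 139 − 101.05 = 37.95.
Deadweight loss = ½ × 4.5179 × 37.95 = $85.73 thousand.

$85.73 thousand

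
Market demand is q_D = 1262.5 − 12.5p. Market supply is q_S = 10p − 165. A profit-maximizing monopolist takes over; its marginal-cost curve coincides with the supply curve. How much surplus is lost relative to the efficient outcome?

In inverse form: demand p = 101 − 0.08q, supply p = 16.5 + 0.1q.
Competitive equilibrium: 101 − 0.08q = 16.5 + 0.1q → q* = 469.4444, p* = 63.4444.
Marginal revenue: MR = 101 − 0.16q. Set MR = MC: 101 − 0.16q = 16.5 + 0.1q → q_m = 325.
Price p_m = 101 − 0.08·325 = 75; MC(q_m) = 16.5 + 0.1·325 = 49.
Competitive q* = 469.4444, so Δq = 144.4444; wedge = 75 − 49 = 26.
Welfare loss = ½ × 144.4444 × 26 = 1877.78.

1877.78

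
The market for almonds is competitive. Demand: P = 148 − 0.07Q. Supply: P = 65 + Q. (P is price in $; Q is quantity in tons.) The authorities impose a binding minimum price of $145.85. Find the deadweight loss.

$1174.57

Competitive equilibrium: 148 − 0.07Q = 65 + Q → Q* = 77.5701, P* = 142.5701.
At the floor P = 145.85, quantity demanded = (148 − 145.85)/0.07 = 30.7143.
Sellers' marginal cost at Q' = 30.7143: 65 + 1·30.7143 = 95.7143.
ΔQ = 77.5701 − 30.7143 = 46.8558; wedge = 145.85 − 95.7143 = 50.1357.
Deadweight loss = ½ × 46.8558 × 50.1357 = $1174.57.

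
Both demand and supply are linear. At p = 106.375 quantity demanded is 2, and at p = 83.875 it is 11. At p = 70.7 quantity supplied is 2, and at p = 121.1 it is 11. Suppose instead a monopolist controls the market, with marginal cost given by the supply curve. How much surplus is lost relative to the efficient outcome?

Demand slope = (83.875 − 106.375)/(11 − 2) = −2.5, so p = 111.375 − 2.5q.
Supply slope = (121.1 − 70.7)/(11 − 2) = 5.6, so p = 59.5 + 5.6q.
Competitive equilibrium: 111.375 − 2.5q = 59.5 + 5.6q → q* = 6.4043, p* = 95.3642.
Marginal revenue: MR = 111.375 − 5q. Set MR = MC: 111.375 − 5q = 59.5 + 5.6q → q_m = 4.8939.
Price p_m = 111.375 − 2.5·4.8939 = 99.1403; MC(q_m) = 59.5 + 5.6·4.8939 = 86.9058.
Competitive q* = 6.4043, so Δq = 1.5104; wedge = 99.1403 − 86.9058 = 12.2345.
DWL = ½ × 1.5104 × 12.2345 = 9.24.

9.24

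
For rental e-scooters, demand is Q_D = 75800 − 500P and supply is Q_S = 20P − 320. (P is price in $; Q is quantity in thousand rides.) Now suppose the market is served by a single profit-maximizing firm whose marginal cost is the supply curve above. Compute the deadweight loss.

In inverse form: demand P = 151.6 − 0.002Q, supply P = 16 + 0.05Q.
Competitive equilibrium: 151.6 − 0.002Q = 16 + 0.05Q → Q* = 2607.6923, P* = 146.3846.
Marginal revenue: MR = 151.6 − 0.004Q. Set MR = MC: 151.6 − 0.004Q = 16 + 0.05Q → Q_m = 2511.1111.
Price P_m = 151.6 − 0.002·2511.1111 = 146.5778; MC(Q_m) = 16 + 0.05·2511.1111 = 141.5556.
Competitive Q* = 2607.6923, so ΔQ = 96.5812; wedge = 146.5778 − 141.5556 = 5.0222.
Deadweight loss = ½ × 96.5812 × 5.0222 = $242.53 thousand.

$242.53 thousand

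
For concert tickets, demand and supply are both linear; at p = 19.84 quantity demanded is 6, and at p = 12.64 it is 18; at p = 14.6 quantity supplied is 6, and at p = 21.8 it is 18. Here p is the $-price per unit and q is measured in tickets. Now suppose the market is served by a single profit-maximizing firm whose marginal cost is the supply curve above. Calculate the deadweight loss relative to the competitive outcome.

$7.16

Demand slope = (12.64 − 19.84)/(18 − 6) = −0.6, so p = 23.44 − 0.6q.
Supply slope = (21.8 − 14.6)/(18 − 6) = 0.6, so p = 11 + 0.6q.
Competitive equilibrium: 23.44 − 0.6q = 11 + 0.6q → q* = 10.3667, p* = 17.22.
Marginal revenue: MR = 23.44 − 1.2q. Set MR = MC: 23.44 − 1.2q = 11 + 0.6q → q_m = 6.9111.
Price p_m = 23.44 − 0.6·6.9111 = 19.2933; MC(q_m) = 11 + 0.6·6.9111 = 15.1467.
Competitive q* = 10.3667, so Δq = 3.4556; wedge = 19.2933 − 15.1467 = 4.1466.
DWL = ½ × 3.4556 × 4.1466 = $7.16.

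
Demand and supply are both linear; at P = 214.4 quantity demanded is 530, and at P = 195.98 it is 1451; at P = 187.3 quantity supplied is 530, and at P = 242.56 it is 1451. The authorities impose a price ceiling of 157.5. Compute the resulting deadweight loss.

Demand slope = (195.98 − 214.4)/(1451 − 530) = −0.02, so P = 225 − 0.02Q.
Supply slope = (242.56 − 187.3)/(1451 − 530) = 0.06, so P = 155.5 + 0.06Q.
Competitive equilibrium: 225 − 0.02Q = 155.5 + 0.06Q → Q* = 868.75, P* = 207.625.
At the ceiling P = 157.5, quantity supplied = (157.5 − 155.5)/0.06 = 33.33333.
Willingness to pay at Q' = 33.33333: 225 − 0.02·33.33333 = 224.33333.
ΔQ = 868.75 − 33.33333 = 835.41667; wedge = 224.33333 − 157.5 = 66.83333.
The triangle = ½ × 835.41667 × 66.83333 = 27916.84.

27916.84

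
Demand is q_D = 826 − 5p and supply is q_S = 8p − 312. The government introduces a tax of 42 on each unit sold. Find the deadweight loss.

2713.85

In inverse form: demand p = 165.2 − 0.2q, supply p = 39 + 0.125q.
Competitive equilibrium: 165.2 − 0.2q = 39 + 0.125q → q* = 388.3077, p* = 87.5385.
With the tax, the buyer price exceeds the seller price by 42: (165.2 − 0.2q) − (39 + 0.125q) = 42 → q' = 259.0769.
Δq = 388.3077 − 259.0769 = 129.2308; the wedge equals the tax, 42.
Deadweight loss = ½ × 129.2308 × 42 = 2713.85.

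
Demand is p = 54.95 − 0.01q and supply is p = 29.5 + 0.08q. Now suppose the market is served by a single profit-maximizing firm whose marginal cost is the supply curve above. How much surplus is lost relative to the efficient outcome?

Competitive equilibrium: 54.95 − 0.01q = 29.5 + 0.08q → q* = 282.7778, p* = 52.1222.
Marginal revenue: MR = 54.95 − 0.02q. Set MR = MC: 54.95 − 0.02q = 29.5 + 0.08q → q_m = 254.5.
Price p_m = 54.95 − 0.01·254.5 = 52.405; MC(q_m) = 29.5 + 0.08·254.5 = 49.86.
Competitive q* = 282.7778, so Δq = 28.2778; wedge = 52.405 − 49.86 = 2.545.
The triangle = ½ × 28.2778 × 2.545 = 35.98.

35.98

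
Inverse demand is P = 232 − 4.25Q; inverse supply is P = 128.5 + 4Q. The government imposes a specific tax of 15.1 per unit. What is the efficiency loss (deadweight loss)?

Competitive equilibrium: 232 − 4.25Q = 128.5 + 4Q → Q* = 12.5455, P* = 178.6818.
With the tax, the buyer price exceeds the seller price by 15.1: (232 − 4.25Q) − (128.5 + 4Q) = 15.1 → Q' = 10.7152.
ΔQ = 12.5455 − 10.7152 = 1.8303; the wedge equals the tax, 15.1.
DWL = ½ × 1.8303 × 15.1 = 13.82.

13.82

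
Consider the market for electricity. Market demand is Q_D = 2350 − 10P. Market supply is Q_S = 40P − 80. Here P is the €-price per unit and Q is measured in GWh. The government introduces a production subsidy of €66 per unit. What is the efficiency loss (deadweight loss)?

€17424

In inverse form: demand P = 235 − 0.1Q, supply P = 2 + 0.025Q.
Competitive equilibrium: 235 − 0.1Q = 2 + 0.025Q → Q* = 1864, P* = 48.6.
The subsidy lowers effective supply by 66: P = 0.025Q − 64.
New quantity: 235 − 0.1Q = 0.025Q − 64 → Q' = 2392.
Overproduction ΔQ = 2392 − 1864 = 528; wedge = subsidy = 66.
Deadweight loss = ½ × 528 × 66 = €17424.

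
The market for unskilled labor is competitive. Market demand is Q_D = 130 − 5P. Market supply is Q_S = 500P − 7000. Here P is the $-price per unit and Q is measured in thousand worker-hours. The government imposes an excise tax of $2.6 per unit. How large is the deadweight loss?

In inverse form: demand P = 26 − 0.2Q, supply P = 14 + 0.002Q.
Competitive equilibrium: 26 − 0.2Q = 14 + 0.002Q → Q* = 59.4059, P* = 14.1188.
With the tax, the buyer price exceeds the seller price by 2.6: (26 − 0.2Q) − (14 + 0.002Q) = 2.6 → Q' = 46.5347.
ΔQ = 59.4059 − 46.5347 = 12.8712; the wedge equals the tax, 2.6.
Deadweight loss = ½ × 12.8712 × 2.6 = $16.73 thousand.

$16.73 thousand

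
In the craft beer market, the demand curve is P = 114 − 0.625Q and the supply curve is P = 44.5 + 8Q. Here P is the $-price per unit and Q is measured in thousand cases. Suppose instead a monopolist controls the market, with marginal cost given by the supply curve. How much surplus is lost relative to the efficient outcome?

Competitive equilibrium: 114 − 0.625Q = 44.5 + 8Q → Q* = 8.058, P* = 108.9638.
Marginal revenue: MR = 114 − 1.25Q. Set MR = MC: 114 − 1.25Q = 44.5 + 8Q → Q_m = 7.5135.
Price P_m = 114 − 0.625·7.5135 = 109.3041; MC(Q_m) = 44.5 + 8·7.5135 = 104.608.
Competitive Q* = 8.058, so ΔQ = 0.5445; wedge = 109.3041 − 104.608 = 4.6961.
DWL = ½ × 0.5445 × 4.6961 = $1.28 thousand.

$1.28 thousand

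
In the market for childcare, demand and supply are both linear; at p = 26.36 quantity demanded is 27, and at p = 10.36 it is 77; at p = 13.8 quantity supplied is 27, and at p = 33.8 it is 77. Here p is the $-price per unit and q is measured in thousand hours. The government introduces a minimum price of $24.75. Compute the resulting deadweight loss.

$55.47 thousand

Demand slope = (10.36 − 26.36)/(77 − 27) = −0.32, so p = 35 − 0.32q.
Supply slope = (33.8 − 13.8)/(77 − 27) = 0.4, so p = 3 + 0.4q.
Competitive equilibrium: 35 − 0.32q = 3 + 0.4q → q* = 44.4444, p* = 20.7778.
At the floor p = 24.75, quantity demanded = (35 − 24.75)/0.32 = 32.0313.
Sellers' marginal cost at q' = 32.0313: 3 + 0.4·32.0313 = 15.8125.
Δq = 44.4444 − 32.0313 = 12.4131; wedge = 24.75 − 15.8125 = 8.9375.
DWL = ½ × 12.4131 × 8.9375 = $55.47 thousand.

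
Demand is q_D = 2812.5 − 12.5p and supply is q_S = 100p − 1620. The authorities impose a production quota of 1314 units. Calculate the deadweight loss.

45541.62

In inverse form: demand p = 225 − 0.08q, supply p = 16.2 + 0.01q.
Competitive equilibrium: 225 − 0.08q = 16.2 + 0.01q → q* = 2320, p* = 39.4.
At q = 1314: demand price = 225 − 0.08·1314 = 119.88; supply price = 16.2 + 0.01·1314 = 29.34.
Δq = 2320 − 1314 = 1006; wedge = 119.88 − 29.34 = 90.54.
Welfare loss = ½ × 1006 × 90.54 = 45541.62.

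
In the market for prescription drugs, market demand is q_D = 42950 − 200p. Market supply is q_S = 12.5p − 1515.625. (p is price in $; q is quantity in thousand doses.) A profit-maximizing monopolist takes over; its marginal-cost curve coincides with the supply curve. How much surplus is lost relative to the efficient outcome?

In inverse form: demand p = 214.75 − 0.005q, supply p = 121.25 + 0.08q.
Competitive equilibrium: 214.75 − 0.005q = 121.25 + 0.08q → q* = 1100, p* = 209.25.
Marginal revenue: MR = 214.75 − 0.01q. Set MR = MC: 214.75 − 0.01q = 121.25 + 0.08q → q_m = 1038.8889.
Price p_m = 214.75 − 0.005·1038.8889 = 209.5556; MC(q_m) = 121.25 + 0.08·1038.8889 = 204.3611.
Competitive q* = 1100, so Δq = 61.1111; wedge = 209.5556 − 204.3611 = 5.1945.
The triangle = ½ × 61.1111 × 5.1945 = $158.72 thousand.

$158.72 thousand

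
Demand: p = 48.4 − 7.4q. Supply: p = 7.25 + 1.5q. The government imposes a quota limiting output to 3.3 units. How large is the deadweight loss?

Competitive equilibrium: 48.4 − 7.4q = 7.25 + 1.5q → q* = 4.6236, p* = 14.1854.
At q = 3.3: demand price = 48.4 − 7.4·3.3 = 23.98; supply price = 7.25 + 1.5·3.3 = 12.2.
Δq = 4.6236 − 3.3 = 1.3236; wedge = 23.98 − 12.2 = 11.78.
Deadweight loss = ½ × 1.3236 × 11.78 = 7.80.

7.80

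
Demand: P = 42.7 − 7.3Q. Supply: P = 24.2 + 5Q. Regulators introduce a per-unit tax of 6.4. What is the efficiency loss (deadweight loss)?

Competitive equilibrium: 42.7 − 7.3Q = 24.2 + 5Q → Q* = 1.5041, P* = 31.7203.
With the tax, the buyer price exceeds the seller price by 6.4: (42.7 − 7.3Q) − (24.2 + 5Q) = 6.4 → Q' = 0.9837.
ΔQ = 1.5041 − 0.9837 = 0.5204; the wedge equals the tax, 6.4.
Welfare loss = ½ × 0.5204 × 6.4 = 1.67.

1.67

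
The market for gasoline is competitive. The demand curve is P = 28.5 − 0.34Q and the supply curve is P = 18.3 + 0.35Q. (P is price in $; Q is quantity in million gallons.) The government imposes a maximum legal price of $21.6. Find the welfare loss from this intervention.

Competitive equilibrium: 28.5 − 0.34Q = 18.3 + 0.35Q → Q* = 14.7826, P* = 23.4739.
At the ceiling P = 21.6, quantity supplied = (21.6 − 18.3)/0.35 = 9.4286.
Willingness to pay at Q' = 9.4286: 28.5 − 0.34·9.4286 = 25.2943.
ΔQ = 14.7826 − 9.4286 = 5.354; wedge = 25.2943 − 21.6 = 3.6943.
Welfare loss = ½ × 5.354 × 3.6943 = $9.89 million.

$9.89 million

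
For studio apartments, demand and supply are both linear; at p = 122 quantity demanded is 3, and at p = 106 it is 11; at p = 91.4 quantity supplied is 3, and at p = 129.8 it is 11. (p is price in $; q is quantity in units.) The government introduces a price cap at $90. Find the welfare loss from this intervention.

$78.06

Demand slope = (106 − 122)/(11 − 3) = −2, so p = 128 − 2q.
Supply slope = (129.8 − 91.4)/(11 − 3) = 4.8, so p = 77 + 4.8q.
Competitive equilibrium: 128 − 2q = 77 + 4.8q → q* = 7.5, p* = 113.
At the ceiling p = 90, quantity supplied = (90 − 77)/4.8 = 2.7083.
Willingness to pay at q' = 2.7083: 128 − 2·2.7083 = 122.5834.
Δq = 7.5 − 2.7083 = 4.7917; wedge = 122.5834 − 90 = 32.5834.
Deadweight loss = ½ × 4.7917 × 32.5834 = $78.06.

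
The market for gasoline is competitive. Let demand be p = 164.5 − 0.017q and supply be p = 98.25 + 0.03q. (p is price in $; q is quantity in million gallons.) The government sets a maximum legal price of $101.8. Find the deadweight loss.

Competitive equilibrium: 164.5 − 0.017q = 98.25 + 0.03q → q* = 1409.574468, p* = 140.537234.
At the ceiling p = 101.8, quantity supplied = (101.8 − 98.25)/0.03 = 118.333333.
Willingness to pay at q' = 118.333333: 164.5 − 0.017·118.333333 = 162.488333.
Δq = 1409.574468 − 118.333333 = 1291.241135; wedge = 162.488333 − 101.8 = 60.688333.
DWL = ½ × 1291.241135 × 60.688333 = $39181.64 million.

$39181.64 million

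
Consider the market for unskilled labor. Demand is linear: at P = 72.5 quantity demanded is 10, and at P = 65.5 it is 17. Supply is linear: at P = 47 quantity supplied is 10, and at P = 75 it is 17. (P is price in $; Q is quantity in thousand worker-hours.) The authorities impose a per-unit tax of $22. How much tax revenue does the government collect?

Demand slope = (65.5 − 72.5)/(17 − 10) = −1, so P = 82.5 − Q.
Supply slope = (75 − 47)/(17 − 10) = 4, so P = 7 + 4Q.
Competitive equilibrium: 82.5 − Q = 7 + 4Q → Q* = 15.1, P* = 67.4.
With the tax, the buyer price exceeds the seller price by 22: (82.5 − Q) − (7 + 4Q) = 22 → Q' = 10.7.
Tax revenue = 22 × 10.7 = $235.40 thousand.

$235.40 thousand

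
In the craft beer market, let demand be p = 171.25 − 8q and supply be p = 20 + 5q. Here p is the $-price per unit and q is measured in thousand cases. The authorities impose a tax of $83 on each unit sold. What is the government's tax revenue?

$435.75 thousand

Competitive equilibrium: 171.25 − 8q = 20 + 5q → q* = 11.6346, p* = 78.1731.
With the tax, the buyer price exceeds the seller price by 83: (171.25 − 8q) − (20 + 5q) = 83 → q' = 5.25.
Tax revenue = 83 × 5.25 = $435.75 thousand.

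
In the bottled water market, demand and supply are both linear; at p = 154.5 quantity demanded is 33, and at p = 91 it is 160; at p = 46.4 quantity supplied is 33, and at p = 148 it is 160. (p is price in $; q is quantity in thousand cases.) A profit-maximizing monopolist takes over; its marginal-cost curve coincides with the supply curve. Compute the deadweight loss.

Demand slope = (91 − 154.5)/(160 − 33) = −0.5, so p = 171 − 0.5q.
Supply slope = (148 − 46.4)/(160 − 33) = 0.8, so p = 20 + 0.8q.
Competitive equilibrium: 171 − 0.5q = 20 + 0.8q → q* = 116.1538, p* = 112.9231.
Marginal revenue: MR = 171 − q. Set MR = MC: 171 − q = 20 + 0.8q → q_m = 83.8889.
Price p_m = 171 − 0.5·83.8889 = 129.0556; MC(q_m) = 20 + 0.8·83.8889 = 87.1111.
Competitive q* = 116.1538, so Δq = 32.2649; wedge = 129.0556 − 87.1111 = 41.9445.
The triangle = ½ × 32.2649 × 41.9445 = $676.67 thousand.

$676.67 thousand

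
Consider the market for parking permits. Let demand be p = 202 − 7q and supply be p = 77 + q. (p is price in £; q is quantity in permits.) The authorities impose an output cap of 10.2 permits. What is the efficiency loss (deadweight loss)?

Competitive equilibrium: 202 − 7q = 77 + q → q* = 15.625, p* = 92.625.
At q = 10.2: demand price = 202 − 7·10.2 = 130.6; supply price = 77 + 1·10.2 = 87.2.
Δq = 15.625 − 10.2 = 5.425; wedge = 130.6 − 87.2 = 43.4.
DWL = ½ × 5.425 × 43.4 = £117.72.

£117.72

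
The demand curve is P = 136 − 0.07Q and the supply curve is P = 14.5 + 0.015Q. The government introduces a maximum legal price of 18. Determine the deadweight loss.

60800.65

Competitive equilibrium: 136 − 0.07Q = 14.5 + 0.015Q → Q* = 1429.411765, P* = 35.941176.
At the ceiling P = 18, quantity supplied = (18 − 14.5)/0.015 = 233.333333.
Willingness to pay at Q' = 233.333333: 136 − 0.07·233.333333 = 119.666667.
ΔQ = 1429.411765 − 233.333333 = 1196.078432; wedge = 119.666667 − 18 = 101.666667.
Deadweight loss = ½ × 1196.078432 × 101.666667 = 60800.65.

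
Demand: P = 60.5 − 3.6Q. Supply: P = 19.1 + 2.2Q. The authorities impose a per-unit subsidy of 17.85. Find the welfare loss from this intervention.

27.47

Competitive equilibrium: 60.5 − 3.6Q = 19.1 + 2.2Q → Q* = 7.1379, P* = 34.8034.
The subsidy lowers effective supply by 17.85: P = 1.25 + 2.2Q.
New quantity: 60.5 − 3.6Q = 1.25 + 2.2Q → Q' = 10.2155.
Overproduction ΔQ = 10.2155 − 7.1379 = 3.0776; wedge = subsidy = 17.85.
The triangle = ½ × 3.0776 × 17.85 = 27.47.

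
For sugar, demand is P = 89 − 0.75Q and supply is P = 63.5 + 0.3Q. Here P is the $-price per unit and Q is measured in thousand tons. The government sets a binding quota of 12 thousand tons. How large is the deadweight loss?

$79.24 thousand

Competitive equilibrium: 89 − 0.75Q = 63.5 + 0.3Q → Q* = 24.2857, P* = 70.7857.
At Q = 12: demand price = 89 − 0.75·12 = 80; supply price = 63.5 + 0.3·12 = 67.1.
ΔQ = 24.2857 − 12 = 12.2857; wedge = 80 − 67.1 = 12.9.
DWL = ½ × 12.2857 × 12.9 = $79.24 thousand.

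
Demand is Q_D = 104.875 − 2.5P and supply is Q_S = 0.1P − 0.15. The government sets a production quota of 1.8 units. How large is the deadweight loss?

In inverse form: demand P = 41.95 − 0.4Q, supply P = 1.5 + 10Q.
Competitive equilibrium: 41.95 − 0.4Q = 1.5 + 10Q → Q* = 3.8894, P* = 40.3942.
At Q = 1.8: demand price = 41.95 − 0.4·1.8 = 41.23; supply price = 1.5 + 10·1.8 = 19.5.
ΔQ = 3.8894 − 1.8 = 2.0894; wedge = 41.23 − 19.5 = 21.73.
Deadweight loss = ½ × 2.0894 × 21.73 = 22.70.

22.70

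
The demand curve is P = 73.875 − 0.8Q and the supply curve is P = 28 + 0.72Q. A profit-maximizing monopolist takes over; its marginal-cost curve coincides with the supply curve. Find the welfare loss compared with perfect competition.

82.32

Competitive equilibrium: 73.875 − 0.8Q = 28 + 0.72Q → Q* = 30.1809, P* = 49.7303.
Marginal revenue: MR = 73.875 − 1.6Q. Set MR = MC: 73.875 − 1.6Q = 28 + 0.72Q → Q_m = 19.7737.
Price P_m = 73.875 − 0.8·19.7737 = 58.056; MC(Q_m) = 28 + 0.72·19.7737 = 42.2371.
Competitive Q* = 30.1809, so ΔQ = 10.4072; wedge = 58.056 − 42.2371 = 15.8189.
Welfare loss = ½ × 10.4072 × 15.8189 = 82.32.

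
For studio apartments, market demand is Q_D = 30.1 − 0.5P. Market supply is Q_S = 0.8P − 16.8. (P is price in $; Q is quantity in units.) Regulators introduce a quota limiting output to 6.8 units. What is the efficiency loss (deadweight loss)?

In inverse form: demand P = 60.2 − 2Q, supply P = 21 + 1.25Q.
Competitive equilibrium: 60.2 − 2Q = 21 + 1.25Q → Q* = 12.0615, P* = 36.0769.
At Q = 6.8: demand price = 60.2 − 2·6.8 = 46.6; supply price = 21 + 1.25·6.8 = 29.5.
ΔQ = 12.0615 − 6.8 = 5.2615; wedge = 46.6 − 29.5 = 17.1.
The triangle = ½ × 5.2615 × 17.1 = $44.99.

$44.99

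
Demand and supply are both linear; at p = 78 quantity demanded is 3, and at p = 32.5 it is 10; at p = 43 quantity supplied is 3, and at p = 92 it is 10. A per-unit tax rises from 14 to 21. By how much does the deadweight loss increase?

Demand slope = (32.5 − 78)/(10 − 3) = −6.5, so p = 97.5 − 6.5q.
Supply slope = (92 − 43)/(10 − 3) = 7, so p = 22 + 7q.
Competitive equilibrium: 97.5 − 6.5q = 22 + 7q → q* = 5.5926, p* = 61.1481.
For a per-unit tax t: Δq = t/13.5, so DWL = ½·t·(t/13.5) = t²/27.
At t = 14: DWL = 7.259. At t = 21: DWL = 16.333.
Increase = 16.333 − 7.259 = 9.07.

9.07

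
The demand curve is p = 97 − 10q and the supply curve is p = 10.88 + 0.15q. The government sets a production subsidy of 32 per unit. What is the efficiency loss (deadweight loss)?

50.44

Competitive equilibrium: 97 − 10q = 10.88 + 0.15q → q* = 8.4847, p* = 12.1527.
The subsidy lowers effective supply by 32: p = 0.15q − 21.12.
New quantity: 97 − 10q = 0.15q − 21.12 → q' = 11.6374.
Overproduction Δq = 11.6374 − 8.4847 = 3.1527; wedge = subsidy = 32.
DWL = ½ × 3.1527 × 32 = 50.44.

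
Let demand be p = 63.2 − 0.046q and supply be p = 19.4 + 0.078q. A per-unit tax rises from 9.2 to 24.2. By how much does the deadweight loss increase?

2020.16

Competitive equilibrium: 63.2 − 0.046q = 19.4 + 0.078q → q* = 353.2258, p* = 46.9516.
For a per-unit tax t: Δq = t/0.124, so DWL = ½·t·(t/0.124) = t²/0.248.
At t = 9.2: DWL = 341.29. At t = 24.2: DWL = 2361.452.
Increase = 2361.452 − 341.29 = 2020.16.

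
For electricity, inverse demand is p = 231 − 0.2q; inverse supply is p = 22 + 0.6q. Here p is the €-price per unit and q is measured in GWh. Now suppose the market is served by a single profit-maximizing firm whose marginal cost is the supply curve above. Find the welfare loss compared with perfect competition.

€1092.025

Competitive equilibrium: 231 − 0.2q = 22 + 0.6q → q* = 261.25, p* = 178.75.
Marginal revenue: MR = 231 − 0.4q. Set MR = MC: 231 − 0.4q = 22 + 0.6q → q_m = 209.
Price p_m = 231 − 0.2·209 = 189.2; MC(q_m) = 22 + 0.6·209 = 147.4.
Competitive q* = 261.25, so Δq = 52.25; wedge = 189.2 − 147.4 = 41.8.
Deadweight loss = ½ × 52.25 × 41.8 = €1092.025.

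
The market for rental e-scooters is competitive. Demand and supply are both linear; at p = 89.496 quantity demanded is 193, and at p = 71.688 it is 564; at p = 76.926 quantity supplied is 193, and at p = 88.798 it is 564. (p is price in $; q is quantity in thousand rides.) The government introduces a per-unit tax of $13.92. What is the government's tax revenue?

$2451.66 thousand

Demand slope = (71.688 − 89.496)/(564 − 193) = −0.048, so p = 98.76 − 0.048q.
Supply slope = (88.798 − 76.926)/(564 − 193) = 0.032, so p = 70.75 + 0.032q.
Competitive equilibrium: 98.76 − 0.048q = 70.75 + 0.032q → q* = 350.125, p* = 81.954.
With the tax, the buyer price exceeds the seller price by 13.92: (98.76 − 0.048q) − (70.75 + 0.032q) = 13.92 → q' = 176.125.
Tax revenue = 13.92 × 176.125 = $2451.66 thousand.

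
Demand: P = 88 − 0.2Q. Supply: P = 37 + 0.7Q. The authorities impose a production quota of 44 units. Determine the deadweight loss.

72.20

Competitive equilibrium: 88 − 0.2Q = 37 + 0.7Q → Q* = 56.6667, P* = 76.6667.
At Q = 44: demand price = 88 − 0.2·44 = 79.2; supply price = 37 + 0.7·44 = 67.8.
ΔQ = 56.6667 − 44 = 12.6667; wedge = 79.2 − 67.8 = 11.4.
Deadweight loss = ½ × 12.6667 × 11.4 = 72.20.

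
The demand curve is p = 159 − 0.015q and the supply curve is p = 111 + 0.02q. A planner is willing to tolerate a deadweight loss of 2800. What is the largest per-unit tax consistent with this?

14

Competitive equilibrium: 159 − 0.015q = 111 + 0.02q → q* = 1371.4286, p* = 138.4286.
A tax t gives Δq = t/0.035 and wedge t, so DWL = t²/0.07.
t²/0.07 = 2800 → t² = 196 → t = 14.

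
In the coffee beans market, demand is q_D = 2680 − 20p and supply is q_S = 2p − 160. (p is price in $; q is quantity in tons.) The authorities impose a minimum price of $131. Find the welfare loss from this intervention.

$400.91

In inverse form: demand p = 134 − 0.05q, supply p = 80 + 0.5q.
Competitive equilibrium: 134 − 0.05q = 80 + 0.5q → q* = 98.1818, p* = 129.0909.
At the floor p = 131, quantity demanded = (134 − 131)/0.05 = 60.
Sellers' marginal cost at q' = 60: 80 + 0.5·60 = 110.
Δq = 98.1818 − 60 = 38.1818; wedge = 131 − 110 = 21.
Welfare loss = ½ × 38.1818 × 21 = $400.91.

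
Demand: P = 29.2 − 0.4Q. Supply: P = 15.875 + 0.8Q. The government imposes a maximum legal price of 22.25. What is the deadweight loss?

5.90

Competitive equilibrium: 29.2 − 0.4Q = 15.875 + 0.8Q → Q* = 11.1042, P* = 24.7583.
At the ceiling P = 22.25, quantity supplied = (22.25 − 15.875)/0.8 = 7.9688.
Willingness to pay at Q' = 7.9688: 29.2 − 0.4·7.9688 = 26.0125.
ΔQ = 11.1042 − 7.9688 = 3.1354; wedge = 26.0125 − 22.25 = 3.7625.
Welfare loss = ½ × 3.1354 × 3.7625 = 5.90.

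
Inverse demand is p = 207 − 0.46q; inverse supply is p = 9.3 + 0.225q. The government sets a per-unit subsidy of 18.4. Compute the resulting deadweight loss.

Competitive equilibrium: 207 − 0.46q = 9.3 + 0.225q → q* = 288.6131, p* = 74.238.
The subsidy lowers effective supply by 18.4: p = 0.225q − 9.1.
New quantity: 207 − 0.46q = 0.225q − 9.1 → q' = 315.4745.
Overproduction Δq = 315.4745 − 288.6131 = 26.8614; wedge = subsidy = 18.4.
The triangle = ½ × 26.8614 × 18.4 = 247.12.

247.12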